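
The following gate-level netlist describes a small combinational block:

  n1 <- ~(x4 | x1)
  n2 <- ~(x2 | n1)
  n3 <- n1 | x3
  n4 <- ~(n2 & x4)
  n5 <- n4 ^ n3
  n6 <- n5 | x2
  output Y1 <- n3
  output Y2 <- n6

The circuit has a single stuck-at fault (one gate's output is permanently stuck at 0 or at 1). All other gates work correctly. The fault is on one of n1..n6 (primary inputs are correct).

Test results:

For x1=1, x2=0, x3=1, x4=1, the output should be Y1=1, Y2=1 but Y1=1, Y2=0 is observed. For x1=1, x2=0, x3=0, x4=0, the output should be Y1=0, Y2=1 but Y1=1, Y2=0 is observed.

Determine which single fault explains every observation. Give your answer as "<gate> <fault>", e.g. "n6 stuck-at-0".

n1 stuck-at-1

Fault-free values for test 1 (x1=1, x2=0, x3=1, x4=1): n1=0, n2=1, n3=1, n4=0, n5=1, n6=1, giving Y1=1, Y2=1. Observed Y1=1, Y2=0.
Test 1: faults giving observed Y1=1, Y2=0 are {n1 stuck-at-1, n2 stuck-at-0, n4 stuck-at-1, n5 stuck-at-0, n6 stuck-at-0}.
Test 2 (x1=1, x2=0, x3=0, x4=0): fault-free n1=0, n2=1, n3=0, n4=1, n5=1, n6=1 → Y1=0, Y2=1; observed Y1=1, Y2=0. Eliminates n2 stuck-at-0, n4 stuck-at-1, n5 stuck-at-0, n6 stuck-at-0.
Only n1 stuck-at-1 is consistent with every test.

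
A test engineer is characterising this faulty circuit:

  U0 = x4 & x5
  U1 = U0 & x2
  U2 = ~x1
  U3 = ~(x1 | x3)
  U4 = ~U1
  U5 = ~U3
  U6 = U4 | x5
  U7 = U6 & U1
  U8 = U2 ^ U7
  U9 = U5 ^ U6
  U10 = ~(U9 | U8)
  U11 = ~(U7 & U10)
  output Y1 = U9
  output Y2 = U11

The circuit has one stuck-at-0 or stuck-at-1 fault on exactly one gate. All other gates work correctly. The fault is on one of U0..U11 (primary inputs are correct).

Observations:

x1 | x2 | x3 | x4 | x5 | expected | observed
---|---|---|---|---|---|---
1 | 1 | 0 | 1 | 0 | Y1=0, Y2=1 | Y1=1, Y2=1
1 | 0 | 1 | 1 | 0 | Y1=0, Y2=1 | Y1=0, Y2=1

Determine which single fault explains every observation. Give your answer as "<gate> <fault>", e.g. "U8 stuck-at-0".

Fault-free values for test 1 (x1=1, x2=1, x3=0, x4=1, x5=0): U0=0, U1=0, U2=0, U3=0, U4=1, U5=1, U6=1, U7=0, U8=0, U9=0, U10=1, U11=1, giving Y1=0, Y2=1. Observed Y1=1, Y2=1.
Test 1: faults giving observed Y1=1, Y2=1 are {U0 stuck-at-1, U1 stuck-at-1, U3 stuck-at-1, U4 stuck-at-0, U5 stuck-at-0, U6 stuck-at-0, U9 stuck-at-1}.
Test 2 (x1=1, x2=0, x3=1, x4=1, x5=0): fault-free U0=0, U1=0, U2=0, U3=0, U4=1, U5=1, U6=1, U7=0, U8=0, U9=0, U10=1, U11=1 → Y1=0, Y2=1; observed Y1=0, Y2=1. Eliminates U1 stuck-at-1, U3 stuck-at-1, U4 stuck-at-0, U5 stuck-at-0, U6 stuck-at-0, U9 stuck-at-1.
Only U0 stuck-at-1 is consistent with every test.

U0 stuck-at-1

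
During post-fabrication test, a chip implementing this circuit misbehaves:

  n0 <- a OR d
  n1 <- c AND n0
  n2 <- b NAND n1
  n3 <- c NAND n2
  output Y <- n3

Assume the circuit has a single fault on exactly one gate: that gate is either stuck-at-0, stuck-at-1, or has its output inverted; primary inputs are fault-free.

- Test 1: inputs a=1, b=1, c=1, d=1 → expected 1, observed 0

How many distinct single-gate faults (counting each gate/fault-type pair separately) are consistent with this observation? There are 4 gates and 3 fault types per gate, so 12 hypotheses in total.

8

Fault-free: n0=1, n1=1, n2=0, n3=1 → 1. Observed 0.
  n0 stuck-at-0: output 0 ✓
  n0 stuck-at-1: output 1 ✗
  n0 inverted output: output 0 ✓
  n1 stuck-at-0: output 0 ✓
  n1 stuck-at-1: output 1 ✗
  n1 inverted output: output 0 ✓
  n2 stuck-at-0: output 1 ✗
  n2 stuck-at-1: output 0 ✓
  n2 inverted output: output 0 ✓
  n3 stuck-at-0: output 0 ✓
  n3 stuck-at-1: output 1 ✗
  n3 inverted output: output 0 ✓
Consistent faults: {n0 stuck-at-0, n0 inverted output, n1 stuck-at-0, n1 inverted output, n2 stuck-at-1, n2 inverted output, n3 stuck-at-0, n3 inverted output} — 8 in all.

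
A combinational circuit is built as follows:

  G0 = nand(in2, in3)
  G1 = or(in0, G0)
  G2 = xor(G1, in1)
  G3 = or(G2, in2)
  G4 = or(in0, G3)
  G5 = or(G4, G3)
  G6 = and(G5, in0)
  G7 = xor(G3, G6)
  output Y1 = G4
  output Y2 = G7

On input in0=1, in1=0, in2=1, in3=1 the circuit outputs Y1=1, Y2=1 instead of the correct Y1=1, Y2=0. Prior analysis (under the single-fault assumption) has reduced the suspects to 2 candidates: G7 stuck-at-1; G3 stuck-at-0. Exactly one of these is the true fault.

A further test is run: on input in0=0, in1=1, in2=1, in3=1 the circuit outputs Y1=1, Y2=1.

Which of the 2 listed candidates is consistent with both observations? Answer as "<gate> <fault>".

Evaluate each candidate on input in0=0, in1=1, in2=1, in3=1:
  G7 stuck-at-1: G0=0, G1=0, G2=1, G3=1, G4=1, G5=1, G6=0, G7=1 [stuck-at-1] → Y1=1, Y2=1 — matches
  G3 stuck-at-0: G0=0, G1=0, G2=1, G3=0 [stuck-at-0], G4=0, G5=0, G6=0, G7=0 → Y1=0, Y2=0 — eliminated
Only G7 stuck-at-1 reproduces the observed Y1=1, Y2=1.

G7 stuck-at-1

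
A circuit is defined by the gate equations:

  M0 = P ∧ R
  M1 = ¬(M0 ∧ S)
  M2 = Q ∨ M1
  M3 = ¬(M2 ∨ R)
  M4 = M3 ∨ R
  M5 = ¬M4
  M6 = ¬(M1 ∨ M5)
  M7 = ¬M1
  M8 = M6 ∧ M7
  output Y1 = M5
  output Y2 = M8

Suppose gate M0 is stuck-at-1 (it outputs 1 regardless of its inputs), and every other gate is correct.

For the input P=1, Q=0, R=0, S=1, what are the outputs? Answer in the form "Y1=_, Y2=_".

Y1=0, Y2=1

Propagate with M0 forced: M0=1 [stuck-at-1], M1=0, M2=0, M3=1, M4=1, M5=0, M6=1, M7=1, M8=1.
So the outputs are Y1=0, Y2=1. (Without the fault they would be Y1=1, Y2=0.)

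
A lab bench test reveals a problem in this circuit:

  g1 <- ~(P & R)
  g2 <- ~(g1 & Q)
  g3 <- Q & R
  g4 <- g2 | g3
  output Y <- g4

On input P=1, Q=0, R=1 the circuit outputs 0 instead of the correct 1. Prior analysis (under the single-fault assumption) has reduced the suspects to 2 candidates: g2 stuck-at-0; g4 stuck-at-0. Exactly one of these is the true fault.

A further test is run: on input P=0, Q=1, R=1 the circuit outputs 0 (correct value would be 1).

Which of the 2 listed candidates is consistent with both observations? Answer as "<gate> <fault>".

Evaluate each candidate on input P=0, Q=1, R=1:
  g2 stuck-at-0: g1=1, g2=0 [stuck-at-0], g3=1, g4=1 → 1 — eliminated
  g4 stuck-at-0: g1=1, g2=0, g3=1, g4=0 [stuck-at-0] → 0 — matches
Only g4 stuck-at-0 reproduces the observed 0.

g4 stuck-at-0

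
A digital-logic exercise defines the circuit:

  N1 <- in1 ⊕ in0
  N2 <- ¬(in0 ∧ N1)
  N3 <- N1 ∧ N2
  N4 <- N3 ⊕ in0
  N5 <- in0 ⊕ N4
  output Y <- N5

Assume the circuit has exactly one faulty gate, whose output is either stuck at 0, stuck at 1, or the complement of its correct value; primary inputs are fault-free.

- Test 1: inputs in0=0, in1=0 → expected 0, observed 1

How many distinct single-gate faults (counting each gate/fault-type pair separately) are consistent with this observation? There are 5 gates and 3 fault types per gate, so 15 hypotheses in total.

8

Fault-free: N1=0, N2=1, N3=0, N4=0, N5=0 → 0. Observed 1.
  N1: stuck-at-1, inverted output ✓; others ✗
  N2: none of the 3 fault types match ✗
  N3: stuck-at-1, inverted output ✓; others ✗
  N4: stuck-at-1, inverted output ✓; others ✗
  N5: stuck-at-1, inverted output ✓; others ✗
Consistent faults: {N1 stuck-at-1, N1 inverted output, N3 stuck-at-1, N3 inverted output, N4 stuck-at-1, N4 inverted output, N5 stuck-at-1, N5 inverted output} — 8 in all.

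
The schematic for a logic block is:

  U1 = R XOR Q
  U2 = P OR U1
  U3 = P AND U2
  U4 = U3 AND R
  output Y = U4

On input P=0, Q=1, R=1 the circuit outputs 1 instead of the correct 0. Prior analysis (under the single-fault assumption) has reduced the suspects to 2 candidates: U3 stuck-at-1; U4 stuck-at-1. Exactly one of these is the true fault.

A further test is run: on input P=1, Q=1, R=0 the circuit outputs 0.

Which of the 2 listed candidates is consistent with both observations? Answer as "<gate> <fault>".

U3 stuck-at-1

Evaluate each candidate on input P=1, Q=1, R=0:
  U3 stuck-at-1: U1=1, U2=1, U3=1 [stuck-at-1], U4=0 → 0 — matches
  U4 stuck-at-1: U1=1, U2=1, U3=1, U4=1 [stuck-at-1] → 1 — eliminated
Only U3 stuck-at-1 reproduces the observed 0.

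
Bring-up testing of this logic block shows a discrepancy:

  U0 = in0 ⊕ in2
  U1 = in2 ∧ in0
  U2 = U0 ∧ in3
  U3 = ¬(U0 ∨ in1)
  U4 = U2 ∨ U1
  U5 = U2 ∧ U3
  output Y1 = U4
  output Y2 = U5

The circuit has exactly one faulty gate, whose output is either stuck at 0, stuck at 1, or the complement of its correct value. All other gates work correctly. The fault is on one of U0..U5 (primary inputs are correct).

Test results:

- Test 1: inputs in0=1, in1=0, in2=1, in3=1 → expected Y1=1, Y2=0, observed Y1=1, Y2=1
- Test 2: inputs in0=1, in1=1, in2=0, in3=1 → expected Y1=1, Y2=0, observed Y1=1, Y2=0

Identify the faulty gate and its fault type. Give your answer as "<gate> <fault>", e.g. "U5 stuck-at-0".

U2 stuck-at-1

Fault-free values for test 1 (in0=1, in1=0, in2=1, in3=1): U0=0, U1=1, U2=0, U3=1, U4=1, U5=0, giving Y1=1, Y2=0. Observed Y1=1, Y2=1.
Test 1: faults giving observed Y1=1, Y2=1 are {U2 stuck-at-1, U2 inverted output, U5 stuck-at-1, U5 inverted output}.
Test 2 (in0=1, in1=1, in2=0, in3=1): fault-free U0=1, U1=0, U2=1, U3=0, U4=1, U5=0 → Y1=1, Y2=0; observed Y1=1, Y2=0. Eliminates U2 inverted output, U5 stuck-at-1, U5 inverted output.
Only U2 stuck-at-1 is consistent with every test.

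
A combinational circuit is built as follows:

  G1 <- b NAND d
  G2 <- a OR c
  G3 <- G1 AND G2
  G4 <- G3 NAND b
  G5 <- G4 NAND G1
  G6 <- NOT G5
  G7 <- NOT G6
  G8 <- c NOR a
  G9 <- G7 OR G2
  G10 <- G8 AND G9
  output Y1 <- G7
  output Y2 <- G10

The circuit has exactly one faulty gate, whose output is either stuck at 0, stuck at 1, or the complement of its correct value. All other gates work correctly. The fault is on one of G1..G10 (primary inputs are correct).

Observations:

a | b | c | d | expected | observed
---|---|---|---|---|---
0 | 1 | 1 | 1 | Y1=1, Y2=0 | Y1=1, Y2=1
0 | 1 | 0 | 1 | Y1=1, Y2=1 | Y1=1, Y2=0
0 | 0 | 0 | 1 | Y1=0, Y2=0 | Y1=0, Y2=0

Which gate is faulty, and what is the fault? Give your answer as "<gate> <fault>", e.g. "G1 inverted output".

Fault-free values for test 1 (a=0, b=1, c=1, d=1): G1=0, G2=1, G3=0, G4=1, G5=1, G6=0, G7=1, G8=0, G9=1, G10=0, giving Y1=1, Y2=0. Observed Y1=1, Y2=1.
Test 1: faults giving observed Y1=1, Y2=1 are {G8 stuck-at-1, G8 inverted output, G10 stuck-at-1, G10 inverted output}.
Test 2 (a=0, b=1, c=0, d=1): fault-free G1=0, G2=0, G3=0, G4=1, G5=1, G6=0, G7=1, G8=1, G9=1, G10=1 → Y1=1, Y2=1; observed Y1=1, Y2=0. Eliminates G8 stuck-at-1, G10 stuck-at-1.
Test 3 (a=0, b=0, c=0, d=1): fault-free G1=1, G2=0, G3=0, G4=1, G5=0, G6=1, G7=0, G8=1, G9=0, G10=0 → Y1=0, Y2=0; observed Y1=0, Y2=0. Eliminates G10 inverted output.
Only G8 inverted output is consistent with every test.

G8 inverted output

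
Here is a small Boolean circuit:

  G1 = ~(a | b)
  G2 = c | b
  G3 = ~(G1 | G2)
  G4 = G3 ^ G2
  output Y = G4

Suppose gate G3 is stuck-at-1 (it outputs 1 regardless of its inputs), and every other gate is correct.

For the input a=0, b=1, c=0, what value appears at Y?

0

Propagate with G3 forced: G1=0, G2=1, G3=1 [stuck-at-1], G4=0.
So Y = 0. (Without the fault it would be 1.)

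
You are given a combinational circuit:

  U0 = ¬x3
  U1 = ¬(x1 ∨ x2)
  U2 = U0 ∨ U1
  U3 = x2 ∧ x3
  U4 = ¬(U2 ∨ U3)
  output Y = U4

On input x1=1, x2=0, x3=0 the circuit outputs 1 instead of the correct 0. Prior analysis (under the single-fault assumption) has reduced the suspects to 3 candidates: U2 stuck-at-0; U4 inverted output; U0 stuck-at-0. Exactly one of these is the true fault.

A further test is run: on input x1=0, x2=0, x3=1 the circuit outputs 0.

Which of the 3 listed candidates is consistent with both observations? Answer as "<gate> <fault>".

U0 stuck-at-0

Evaluate each candidate on input x1=0, x2=0, x3=1:
  U2 stuck-at-0: U0=0, U1=1, U2=0 [stuck-at-0], U3=0, U4=1 → 1 — eliminated
  U4 inverted output: U0=0, U1=1, U2=1, U3=0, U4=1 [inverted output] → 1 — eliminated
  U0 stuck-at-0: U0=0 [stuck-at-0], U1=1, U2=1, U3=0, U4=0 → 0 — matches
Only U0 stuck-at-0 reproduces the observed 0.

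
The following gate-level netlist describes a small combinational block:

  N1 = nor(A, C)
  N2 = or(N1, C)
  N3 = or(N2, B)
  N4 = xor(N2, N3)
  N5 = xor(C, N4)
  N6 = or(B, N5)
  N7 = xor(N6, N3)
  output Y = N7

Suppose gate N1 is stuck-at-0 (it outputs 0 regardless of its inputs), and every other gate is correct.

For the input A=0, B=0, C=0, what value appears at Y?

0

Propagate with N1 forced: N1=0 [stuck-at-0], N2=0, N3=0, N4=0, N5=0, N6=0, N7=0.
So Y = 0. (Without the fault it would be 1.)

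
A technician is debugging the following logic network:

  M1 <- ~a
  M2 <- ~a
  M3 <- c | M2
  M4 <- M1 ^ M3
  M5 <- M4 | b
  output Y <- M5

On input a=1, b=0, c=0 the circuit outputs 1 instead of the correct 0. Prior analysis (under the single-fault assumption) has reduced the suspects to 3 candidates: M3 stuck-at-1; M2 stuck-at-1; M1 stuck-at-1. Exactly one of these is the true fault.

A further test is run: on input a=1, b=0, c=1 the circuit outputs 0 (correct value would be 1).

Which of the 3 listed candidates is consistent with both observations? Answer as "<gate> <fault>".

M1 stuck-at-1

Evaluate each candidate on input a=1, b=0, c=1:
  M3 stuck-at-1: M1=0, M2=0, M3=1 [stuck-at-1], M4=1, M5=1 → 1 — eliminated
  M2 stuck-at-1: M1=0, M2=1 [stuck-at-1], M3=1, M4=1, M5=1 → 1 — eliminated
  M1 stuck-at-1: M1=1 [stuck-at-1], M2=0, M3=1, M4=0, M5=0 → 0 — matches
Only M1 stuck-at-1 reproduces the observed 0.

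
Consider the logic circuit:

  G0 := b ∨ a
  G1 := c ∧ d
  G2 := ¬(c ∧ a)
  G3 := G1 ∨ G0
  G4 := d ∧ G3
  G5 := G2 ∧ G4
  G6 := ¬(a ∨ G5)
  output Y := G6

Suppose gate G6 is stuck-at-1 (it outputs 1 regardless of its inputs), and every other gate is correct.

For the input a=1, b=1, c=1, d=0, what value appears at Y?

Propagate with G6 forced: G0=1, G1=0, G2=0, G3=1, G4=0, G5=0, G6=1 [stuck-at-1].
So Y = 1. (Without the fault it would be 0.)

1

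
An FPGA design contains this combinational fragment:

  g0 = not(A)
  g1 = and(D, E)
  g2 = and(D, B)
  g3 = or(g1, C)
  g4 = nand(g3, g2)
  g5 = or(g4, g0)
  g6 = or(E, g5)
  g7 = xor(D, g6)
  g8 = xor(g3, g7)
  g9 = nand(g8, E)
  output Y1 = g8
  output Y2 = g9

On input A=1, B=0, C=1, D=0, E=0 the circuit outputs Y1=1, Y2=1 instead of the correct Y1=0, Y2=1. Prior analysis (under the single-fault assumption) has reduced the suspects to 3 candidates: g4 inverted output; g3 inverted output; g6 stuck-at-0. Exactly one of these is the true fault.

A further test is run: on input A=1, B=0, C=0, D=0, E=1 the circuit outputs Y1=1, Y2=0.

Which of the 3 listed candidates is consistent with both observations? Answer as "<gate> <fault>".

Evaluate each candidate on input A=1, B=0, C=0, D=0, E=1:
  g4 inverted output: g0=0, g1=0, g2=0, g3=0, g4=0 [inverted output], g5=0, g6=1, g7=1, g8=1, g9=0 → Y1=1, Y2=0 — matches
  g3 inverted output: g0=0, g1=0, g2=0, g3=1 [inverted output], g4=1, g5=1, g6=1, g7=1, g8=0, g9=1 → Y1=0, Y2=1 — eliminated
  g6 stuck-at-0: g0=0, g1=0, g2=0, g3=0, g4=1, g5=1, g6=0 [stuck-at-0], g7=0, g8=0, g9=1 → Y1=0, Y2=1 — eliminated
Only g4 inverted output reproduces the observed Y1=1, Y2=0.

g4 inverted output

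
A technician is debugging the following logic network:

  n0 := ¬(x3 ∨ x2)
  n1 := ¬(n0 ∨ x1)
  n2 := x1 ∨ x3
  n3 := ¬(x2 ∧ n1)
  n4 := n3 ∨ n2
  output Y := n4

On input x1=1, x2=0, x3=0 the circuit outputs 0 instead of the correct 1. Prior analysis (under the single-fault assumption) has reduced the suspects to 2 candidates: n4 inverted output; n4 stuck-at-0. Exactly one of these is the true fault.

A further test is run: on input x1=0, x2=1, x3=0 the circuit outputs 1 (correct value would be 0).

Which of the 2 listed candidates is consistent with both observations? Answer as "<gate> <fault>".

n4 inverted output

Evaluate each candidate on input x1=0, x2=1, x3=0:
  n4 inverted output: n0=0, n1=1, n2=0, n3=0, n4=1 [inverted output] → 1 — matches
  n4 stuck-at-0: n0=0, n1=1, n2=0, n3=0, n4=0 [stuck-at-0] → 0 — eliminated
Only n4 inverted output reproduces the observed 1.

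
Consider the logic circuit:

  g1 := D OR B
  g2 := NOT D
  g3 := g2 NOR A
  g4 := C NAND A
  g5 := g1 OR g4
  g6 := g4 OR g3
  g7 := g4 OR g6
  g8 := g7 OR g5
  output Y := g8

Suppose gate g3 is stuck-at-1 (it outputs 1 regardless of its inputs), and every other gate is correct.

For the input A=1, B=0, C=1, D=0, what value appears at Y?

Propagate with g3 forced: g1=0, g2=1, g3=1 [stuck-at-1], g4=0, g5=0, g6=1, g7=1, g8=1.
So Y = 1. (Without the fault it would be 0.)

1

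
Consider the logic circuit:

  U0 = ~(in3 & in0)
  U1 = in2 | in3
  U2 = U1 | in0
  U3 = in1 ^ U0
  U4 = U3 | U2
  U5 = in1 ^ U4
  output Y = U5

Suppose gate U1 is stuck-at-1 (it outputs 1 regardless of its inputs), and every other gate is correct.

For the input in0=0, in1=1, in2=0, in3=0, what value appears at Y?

Propagate with U1 forced: U0=1, U1=1 [stuck-at-1], U2=1, U3=0, U4=1, U5=0.
So Y = 0. (Without the fault it would be 1.)

0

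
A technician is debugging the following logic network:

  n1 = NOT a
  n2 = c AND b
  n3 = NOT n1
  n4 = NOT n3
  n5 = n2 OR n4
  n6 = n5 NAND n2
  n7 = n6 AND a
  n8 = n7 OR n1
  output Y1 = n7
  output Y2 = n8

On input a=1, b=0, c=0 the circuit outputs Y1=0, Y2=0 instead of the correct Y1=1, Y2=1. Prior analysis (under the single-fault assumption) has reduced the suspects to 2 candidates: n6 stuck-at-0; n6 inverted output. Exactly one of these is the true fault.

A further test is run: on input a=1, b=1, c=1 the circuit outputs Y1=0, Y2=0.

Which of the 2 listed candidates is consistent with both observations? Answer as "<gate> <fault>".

Evaluate each candidate on input a=1, b=1, c=1:
  n6 stuck-at-0: n1=0, n2=1, n3=1, n4=0, n5=1, n6=0 [stuck-at-0], n7=0, n8=0 → Y1=0, Y2=0 — matches
  n6 inverted output: n1=0, n2=1, n3=1, n4=0, n5=1, n6=1 [inverted output], n7=1, n8=1 → Y1=1, Y2=1 — eliminated
Only n6 stuck-at-0 reproduces the observed Y1=0, Y2=0.

n6 stuck-at-0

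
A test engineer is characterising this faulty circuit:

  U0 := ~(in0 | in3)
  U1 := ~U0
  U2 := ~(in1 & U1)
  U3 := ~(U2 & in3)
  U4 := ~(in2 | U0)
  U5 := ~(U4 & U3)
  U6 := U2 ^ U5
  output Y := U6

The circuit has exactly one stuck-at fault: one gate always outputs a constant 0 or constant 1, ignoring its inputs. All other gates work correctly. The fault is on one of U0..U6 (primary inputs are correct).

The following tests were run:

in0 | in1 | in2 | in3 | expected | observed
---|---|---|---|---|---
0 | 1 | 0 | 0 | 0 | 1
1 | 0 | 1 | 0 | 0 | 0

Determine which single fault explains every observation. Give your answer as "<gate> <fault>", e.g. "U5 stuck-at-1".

Fault-free values for test 1 (in0=0, in1=1, in2=0, in3=0): U0=1, U1=0, U2=1, U3=1, U4=0, U5=1, U6=0, giving Y=0. Observed 1.
Test 1: faults giving observed 1 are {U1 stuck-at-1, U2 stuck-at-0, U4 stuck-at-1, U5 stuck-at-0, U6 stuck-at-1}.
Test 2 (in0=1, in1=0, in2=1, in3=0): fault-free U0=0, U1=1, U2=1, U3=1, U4=0, U5=1, U6=0 → 0; observed 0. Eliminates U2 stuck-at-0, U4 stuck-at-1, U5 stuck-at-0, U6 stuck-at-1.
Only U1 stuck-at-1 is consistent with every test.

U1 stuck-at-1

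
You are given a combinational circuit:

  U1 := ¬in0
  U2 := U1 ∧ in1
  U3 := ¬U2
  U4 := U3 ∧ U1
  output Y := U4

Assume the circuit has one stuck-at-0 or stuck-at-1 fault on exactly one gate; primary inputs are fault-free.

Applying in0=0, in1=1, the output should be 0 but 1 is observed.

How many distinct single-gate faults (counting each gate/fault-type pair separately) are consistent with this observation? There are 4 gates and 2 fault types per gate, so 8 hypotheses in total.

Fault-free: U1=1, U2=1, U3=0, U4=0 → 0. Observed 1.
  U1 stuck-at-0: output 0 ✗
  U1 stuck-at-1: output 0 ✗
  U2 stuck-at-0: output 1 ✓
  U2 stuck-at-1: output 0 ✗
  U3 stuck-at-0: output 0 ✗
  U3 stuck-at-1: output 1 ✓
  U4 stuck-at-0: output 0 ✗
  U4 stuck-at-1: output 1 ✓
Consistent faults: {U2 stuck-at-0, U3 stuck-at-1, U4 stuck-at-1} — 3 in all.

3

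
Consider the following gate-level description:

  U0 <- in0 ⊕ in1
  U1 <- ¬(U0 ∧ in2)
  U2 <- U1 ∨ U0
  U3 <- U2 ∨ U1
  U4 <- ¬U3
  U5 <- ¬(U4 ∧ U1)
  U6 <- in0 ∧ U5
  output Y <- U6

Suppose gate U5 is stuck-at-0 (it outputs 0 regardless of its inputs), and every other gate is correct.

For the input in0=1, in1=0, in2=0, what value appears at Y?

Propagate with U5 forced: U0=1, U1=1, U2=1, U3=1, U4=0, U5=0 [stuck-at-0], U6=0.
So Y = 0. (Without the fault it would be 1.)

0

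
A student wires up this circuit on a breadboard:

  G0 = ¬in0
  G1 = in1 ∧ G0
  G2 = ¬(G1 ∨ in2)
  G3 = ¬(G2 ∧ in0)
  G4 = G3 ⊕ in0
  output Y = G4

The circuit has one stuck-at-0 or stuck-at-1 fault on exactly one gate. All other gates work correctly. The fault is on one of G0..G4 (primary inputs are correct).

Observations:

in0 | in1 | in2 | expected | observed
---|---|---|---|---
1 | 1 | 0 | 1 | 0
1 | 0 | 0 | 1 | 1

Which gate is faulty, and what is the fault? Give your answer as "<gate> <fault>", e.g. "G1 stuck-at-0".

G0 stuck-at-1

Fault-free values for test 1 (in0=1, in1=1, in2=0): G0=0, G1=0, G2=1, G3=0, G4=1, giving Y=1. Observed 0.
Test 1: faults giving observed 0 are {G0 stuck-at-1, G1 stuck-at-1, G2 stuck-at-0, G3 stuck-at-1, G4 stuck-at-0}.
Test 2 (in0=1, in1=0, in2=0): fault-free G0=0, G1=0, G2=1, G3=0, G4=1 → 1; observed 1. Eliminates G1 stuck-at-1, G2 stuck-at-0, G3 stuck-at-1, G4 stuck-at-0.
Only G0 stuck-at-1 is consistent with every test.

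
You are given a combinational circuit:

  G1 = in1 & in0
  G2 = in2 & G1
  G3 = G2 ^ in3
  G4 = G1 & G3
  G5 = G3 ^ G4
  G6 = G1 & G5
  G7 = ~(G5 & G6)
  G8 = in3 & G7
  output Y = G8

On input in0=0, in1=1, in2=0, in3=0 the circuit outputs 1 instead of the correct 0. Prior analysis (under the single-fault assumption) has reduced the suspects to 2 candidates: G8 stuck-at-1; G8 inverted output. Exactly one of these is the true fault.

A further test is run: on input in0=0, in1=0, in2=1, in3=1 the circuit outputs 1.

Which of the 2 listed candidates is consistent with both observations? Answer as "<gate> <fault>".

Evaluate each candidate on input in0=0, in1=0, in2=1, in3=1:
  G8 stuck-at-1: G1=0, G2=0, G3=1, G4=0, G5=1, G6=0, G7=1, G8=1 [stuck-at-1] → 1 — matches
  G8 inverted output: G1=0, G2=0, G3=1, G4=0, G5=1, G6=0, G7=1, G8=0 [inverted output] → 0 — eliminated
Only G8 stuck-at-1 reproduces the observed 1.

G8 stuck-at-1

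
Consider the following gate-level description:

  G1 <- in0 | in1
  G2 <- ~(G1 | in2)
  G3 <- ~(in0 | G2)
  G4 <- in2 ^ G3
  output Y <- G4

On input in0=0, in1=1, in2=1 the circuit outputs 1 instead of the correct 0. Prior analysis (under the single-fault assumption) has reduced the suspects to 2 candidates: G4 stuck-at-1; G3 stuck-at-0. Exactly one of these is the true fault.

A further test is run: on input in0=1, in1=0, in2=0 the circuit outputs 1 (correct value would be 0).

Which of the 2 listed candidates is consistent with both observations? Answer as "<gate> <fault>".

Evaluate each candidate on input in0=1, in1=0, in2=0:
  G4 stuck-at-1: G1=1, G2=0, G3=0, G4=1 [stuck-at-1] → 1 — matches
  G3 stuck-at-0: G1=1, G2=0, G3=0 [stuck-at-0], G4=0 → 0 — eliminated
Only G4 stuck-at-1 reproduces the observed 1.

G4 stuck-at-1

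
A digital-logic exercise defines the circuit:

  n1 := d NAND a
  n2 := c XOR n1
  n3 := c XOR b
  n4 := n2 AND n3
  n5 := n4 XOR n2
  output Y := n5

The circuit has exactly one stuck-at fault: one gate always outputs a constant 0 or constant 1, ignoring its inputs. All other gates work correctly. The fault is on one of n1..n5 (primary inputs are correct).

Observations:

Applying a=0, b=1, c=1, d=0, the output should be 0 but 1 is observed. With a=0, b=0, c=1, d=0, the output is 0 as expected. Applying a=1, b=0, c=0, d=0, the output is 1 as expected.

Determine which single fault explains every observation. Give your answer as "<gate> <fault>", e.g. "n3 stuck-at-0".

Fault-free values for test 1 (a=0, b=1, c=1, d=0): n1=1, n2=0, n3=0, n4=0, n5=0, giving Y=0. Observed 1.
Test 1: faults giving observed 1 are {n1 stuck-at-0, n2 stuck-at-1, n4 stuck-at-1, n5 stuck-at-1}.
Test 2 (a=0, b=0, c=1, d=0): fault-free n1=1, n2=0, n3=1, n4=0, n5=0 → 0; observed 0. Eliminates n4 stuck-at-1, n5 stuck-at-1.
Test 3 (a=1, b=0, c=0, d=0): fault-free n1=1, n2=1, n3=0, n4=0, n5=1 → 1; observed 1. Eliminates n1 stuck-at-0.
Only n2 stuck-at-1 is consistent with every test.

n2 stuck-at-1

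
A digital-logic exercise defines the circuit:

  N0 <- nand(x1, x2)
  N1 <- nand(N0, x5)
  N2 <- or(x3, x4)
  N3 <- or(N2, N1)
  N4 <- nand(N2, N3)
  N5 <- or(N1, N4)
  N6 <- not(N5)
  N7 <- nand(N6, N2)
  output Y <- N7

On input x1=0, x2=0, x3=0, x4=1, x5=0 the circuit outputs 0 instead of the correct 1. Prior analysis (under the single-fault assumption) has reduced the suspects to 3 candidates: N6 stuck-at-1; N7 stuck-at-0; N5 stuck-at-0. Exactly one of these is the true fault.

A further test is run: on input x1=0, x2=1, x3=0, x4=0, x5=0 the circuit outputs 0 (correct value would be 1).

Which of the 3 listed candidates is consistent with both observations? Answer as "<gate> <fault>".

N7 stuck-at-0

Evaluate each candidate on input x1=0, x2=1, x3=0, x4=0, x5=0:
  N6 stuck-at-1: N0=1, N1=1, N2=0, N3=1, N4=1, N5=1, N6=1 [stuck-at-1], N7=1 → 1 — eliminated
  N7 stuck-at-0: N0=1, N1=1, N2=0, N3=1, N4=1, N5=1, N6=0, N7=0 [stuck-at-0] → 0 — matches
  N5 stuck-at-0: N0=1, N1=1, N2=0, N3=1, N4=1, N5=0 [stuck-at-0], N6=1, N7=1 → 1 — eliminated
Only N7 stuck-at-0 reproduces the observed 0.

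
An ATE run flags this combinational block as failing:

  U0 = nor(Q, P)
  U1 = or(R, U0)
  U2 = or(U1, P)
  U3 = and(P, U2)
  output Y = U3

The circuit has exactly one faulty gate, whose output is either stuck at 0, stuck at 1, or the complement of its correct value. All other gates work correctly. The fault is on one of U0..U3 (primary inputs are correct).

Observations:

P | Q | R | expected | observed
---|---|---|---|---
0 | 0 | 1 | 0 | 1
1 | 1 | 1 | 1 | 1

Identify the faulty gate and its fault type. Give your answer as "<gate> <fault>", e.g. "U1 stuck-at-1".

Fault-free values for test 1 (P=0, Q=0, R=1): U0=1, U1=1, U2=1, U3=0, giving Y=0. Observed 1.
Test 1: faults giving observed 1 are {U3 stuck-at-1, U3 inverted output}.
Test 2 (P=1, Q=1, R=1): fault-free U0=0, U1=1, U2=1, U3=1 → 1; observed 1. Eliminates U3 inverted output.
Only U3 stuck-at-1 is consistent with every test.

U3 stuck-at-1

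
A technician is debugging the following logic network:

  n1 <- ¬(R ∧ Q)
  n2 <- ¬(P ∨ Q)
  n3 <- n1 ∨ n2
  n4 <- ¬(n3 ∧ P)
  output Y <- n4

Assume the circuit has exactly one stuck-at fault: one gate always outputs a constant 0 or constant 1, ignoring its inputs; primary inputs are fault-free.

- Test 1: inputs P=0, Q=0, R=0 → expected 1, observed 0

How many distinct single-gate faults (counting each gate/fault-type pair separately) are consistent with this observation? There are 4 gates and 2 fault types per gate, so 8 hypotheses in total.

1

Fault-free: n1=1, n2=1, n3=1, n4=1 → 1. Observed 0.
  n1 stuck-at-0: output 1 ✗
  n1 stuck-at-1: output 1 ✗
  n2 stuck-at-0: output 1 ✗
  n2 stuck-at-1: output 1 ✗
  n3 stuck-at-0: output 1 ✗
  n3 stuck-at-1: output 1 ✗
  n4 stuck-at-0: output 0 ✓
  n4 stuck-at-1: output 1 ✗
Consistent faults: {n4 stuck-at-0} — 1 in all.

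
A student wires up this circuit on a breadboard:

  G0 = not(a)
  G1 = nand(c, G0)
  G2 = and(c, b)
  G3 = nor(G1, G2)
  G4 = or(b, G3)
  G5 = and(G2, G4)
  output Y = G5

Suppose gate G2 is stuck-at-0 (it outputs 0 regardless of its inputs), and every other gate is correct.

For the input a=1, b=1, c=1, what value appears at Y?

Propagate with G2 forced: G0=0, G1=1, G2=0 [stuck-at-0], G3=0, G4=1, G5=0.
So Y = 0. (Without the fault it would be 1.)

0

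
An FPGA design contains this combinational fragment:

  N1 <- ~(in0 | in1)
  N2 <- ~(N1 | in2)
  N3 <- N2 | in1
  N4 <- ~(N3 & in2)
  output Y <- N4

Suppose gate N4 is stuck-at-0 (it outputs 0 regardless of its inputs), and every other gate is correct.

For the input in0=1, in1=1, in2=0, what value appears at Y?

0

Propagate with N4 forced: N1=0, N2=1, N3=1, N4=0 [stuck-at-0].
So Y = 0. (Without the fault it would be 1.)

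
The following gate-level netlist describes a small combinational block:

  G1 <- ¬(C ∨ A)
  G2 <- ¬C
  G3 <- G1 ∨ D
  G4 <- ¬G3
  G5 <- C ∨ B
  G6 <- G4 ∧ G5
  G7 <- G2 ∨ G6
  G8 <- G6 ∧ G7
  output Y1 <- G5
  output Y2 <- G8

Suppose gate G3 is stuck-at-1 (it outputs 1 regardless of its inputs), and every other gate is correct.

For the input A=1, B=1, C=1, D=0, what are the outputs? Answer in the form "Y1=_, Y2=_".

Y1=1, Y2=0

Propagate with G3 forced: G1=0, G2=0, G3=1 [stuck-at-1], G4=0, G5=1, G6=0, G7=0, G8=0.
So the outputs are Y1=1, Y2=0. (Without the fault they would be Y1=1, Y2=1.)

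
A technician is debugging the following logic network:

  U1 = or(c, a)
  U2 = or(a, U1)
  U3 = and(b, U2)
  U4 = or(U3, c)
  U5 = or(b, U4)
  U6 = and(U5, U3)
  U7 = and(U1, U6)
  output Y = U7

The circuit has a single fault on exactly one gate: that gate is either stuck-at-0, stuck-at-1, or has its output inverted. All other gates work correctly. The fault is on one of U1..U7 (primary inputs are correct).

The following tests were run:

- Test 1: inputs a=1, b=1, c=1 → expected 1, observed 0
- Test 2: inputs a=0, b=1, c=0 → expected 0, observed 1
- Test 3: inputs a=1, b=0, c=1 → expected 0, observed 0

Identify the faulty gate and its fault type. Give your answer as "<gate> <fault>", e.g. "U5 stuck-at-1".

U1 inverted output

Fault-free values for test 1 (a=1, b=1, c=1): U1=1, U2=1, U3=1, U4=1, U5=1, U6=1, U7=1, giving Y=1. Observed 0.
Test 1: faults giving observed 0 are {U1 stuck-at-0, U1 inverted output, U2 stuck-at-0, U2 inverted output, U3 stuck-at-0, U3 inverted output, U5 stuck-at-0, U5 inverted output, U6 stuck-at-0, U6 inverted output, U7 stuck-at-0, U7 inverted output}.
Test 2 (a=0, b=1, c=0): fault-free U1=0, U2=0, U3=0, U4=0, U5=1, U6=0, U7=0 → 0; observed 1. Eliminates U1 stuck-at-0, U2 stuck-at-0, U2 inverted output, U3 stuck-at-0, U3 inverted output, U5 stuck-at-0, U5 inverted output, U6 stuck-at-0, U6 inverted output, U7 stuck-at-0.
Test 3 (a=1, b=0, c=1): fault-free U1=1, U2=1, U3=0, U4=1, U5=1, U6=0, U7=0 → 0; observed 0. Eliminates U7 inverted output.
Only U1 inverted output is consistent with every test.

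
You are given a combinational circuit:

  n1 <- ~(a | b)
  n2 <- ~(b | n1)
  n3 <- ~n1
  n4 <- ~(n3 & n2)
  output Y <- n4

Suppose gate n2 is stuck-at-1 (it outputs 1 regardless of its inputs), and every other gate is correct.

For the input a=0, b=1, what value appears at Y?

Propagate with n2 forced: n1=0, n2=1 [stuck-at-1], n3=1, n4=0.
So Y = 0. (Without the fault it would be 1.)

0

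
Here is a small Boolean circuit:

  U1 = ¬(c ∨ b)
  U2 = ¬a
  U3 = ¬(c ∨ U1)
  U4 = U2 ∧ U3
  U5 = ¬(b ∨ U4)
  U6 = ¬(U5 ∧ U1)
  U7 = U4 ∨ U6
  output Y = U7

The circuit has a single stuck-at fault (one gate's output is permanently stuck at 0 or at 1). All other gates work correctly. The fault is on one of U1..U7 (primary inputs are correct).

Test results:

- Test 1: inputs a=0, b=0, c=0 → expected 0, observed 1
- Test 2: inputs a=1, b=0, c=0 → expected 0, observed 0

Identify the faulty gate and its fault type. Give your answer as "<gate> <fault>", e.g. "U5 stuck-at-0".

Fault-free values for test 1 (a=0, b=0, c=0): U1=1, U2=1, U3=0, U4=0, U5=1, U6=0, U7=0, giving Y=0. Observed 1.
Test 1: faults giving observed 1 are {U1 stuck-at-0, U3 stuck-at-1, U4 stuck-at-1, U5 stuck-at-0, U6 stuck-at-1, U7 stuck-at-1}.
Test 2 (a=1, b=0, c=0): fault-free U1=1, U2=0, U3=0, U4=0, U5=1, U6=0, U7=0 → 0; observed 0. Eliminates U1 stuck-at-0, U4 stuck-at-1, U5 stuck-at-0, U6 stuck-at-1, U7 stuck-at-1.
Only U3 stuck-at-1 is consistent with every test.

U3 stuck-at-1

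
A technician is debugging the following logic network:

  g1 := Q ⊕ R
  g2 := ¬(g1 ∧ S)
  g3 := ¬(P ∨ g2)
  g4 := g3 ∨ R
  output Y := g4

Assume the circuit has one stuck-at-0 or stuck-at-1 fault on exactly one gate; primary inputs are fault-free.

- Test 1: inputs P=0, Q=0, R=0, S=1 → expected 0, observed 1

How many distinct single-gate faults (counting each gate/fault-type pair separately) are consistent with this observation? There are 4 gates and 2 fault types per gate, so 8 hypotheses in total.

4

Fault-free: g1=0, g2=1, g3=0, g4=0 → 0. Observed 1.
  g1 stuck-at-0: output 0 ✗
  g1 stuck-at-1: output 1 ✓
  g2 stuck-at-0: output 1 ✓
  g2 stuck-at-1: output 0 ✗
  g3 stuck-at-0: output 0 ✗
  g3 stuck-at-1: output 1 ✓
  g4 stuck-at-0: output 0 ✗
  g4 stuck-at-1: output 1 ✓
Consistent faults: {g1 stuck-at-1, g2 stuck-at-0, g3 stuck-at-1, g4 stuck-at-1} — 4 in all.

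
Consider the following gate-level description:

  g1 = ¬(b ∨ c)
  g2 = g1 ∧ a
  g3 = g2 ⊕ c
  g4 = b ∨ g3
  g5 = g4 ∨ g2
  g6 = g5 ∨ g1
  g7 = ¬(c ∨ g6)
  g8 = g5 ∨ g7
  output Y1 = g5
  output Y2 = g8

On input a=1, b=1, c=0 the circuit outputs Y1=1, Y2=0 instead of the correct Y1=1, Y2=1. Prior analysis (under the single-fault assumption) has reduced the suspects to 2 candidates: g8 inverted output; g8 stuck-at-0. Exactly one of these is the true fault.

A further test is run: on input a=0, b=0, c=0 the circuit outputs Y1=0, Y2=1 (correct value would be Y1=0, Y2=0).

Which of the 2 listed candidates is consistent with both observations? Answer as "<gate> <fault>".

g8 inverted output

Evaluate each candidate on input a=0, b=0, c=0:
  g8 inverted output: g1=1, g2=0, g3=0, g4=0, g5=0, g6=1, g7=0, g8=1 [inverted output] → Y1=0, Y2=1 — matches
  g8 stuck-at-0: g1=1, g2=0, g3=0, g4=0, g5=0, g6=1, g7=0, g8=0 [stuck-at-0] → Y1=0, Y2=0 — eliminated
Only g8 inverted output reproduces the observed Y1=0, Y2=1.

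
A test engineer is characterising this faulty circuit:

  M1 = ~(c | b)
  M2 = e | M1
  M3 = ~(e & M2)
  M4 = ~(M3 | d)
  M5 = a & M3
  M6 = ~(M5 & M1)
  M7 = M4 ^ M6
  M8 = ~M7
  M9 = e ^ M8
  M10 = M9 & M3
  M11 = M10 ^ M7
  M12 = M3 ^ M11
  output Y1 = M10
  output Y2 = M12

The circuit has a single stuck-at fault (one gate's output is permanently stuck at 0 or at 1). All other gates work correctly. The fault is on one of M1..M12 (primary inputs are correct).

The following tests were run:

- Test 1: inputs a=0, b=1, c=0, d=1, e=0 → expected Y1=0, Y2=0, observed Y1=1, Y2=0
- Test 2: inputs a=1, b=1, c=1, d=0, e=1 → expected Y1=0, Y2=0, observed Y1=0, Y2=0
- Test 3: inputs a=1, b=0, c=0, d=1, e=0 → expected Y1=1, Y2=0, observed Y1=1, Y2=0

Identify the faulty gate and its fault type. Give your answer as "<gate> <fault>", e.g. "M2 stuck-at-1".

Fault-free values for test 1 (a=0, b=1, c=0, d=1, e=0): M1=0, M2=0, M3=1, M4=0, M5=0, M6=1, M7=1, M8=0, M9=0, M10=0, M11=1, M12=0, giving Y1=0, Y2=0. Observed Y1=1, Y2=0.
Test 1: faults giving observed Y1=1, Y2=0 are {M4 stuck-at-1, M6 stuck-at-0, M7 stuck-at-0}.
Test 2 (a=1, b=1, c=1, d=0, e=1): fault-free M1=0, M2=1, M3=0, M4=1, M5=0, M6=1, M7=0, M8=1, M9=0, M10=0, M11=0, M12=0 → Y1=0, Y2=0; observed Y1=0, Y2=0. Eliminates M6 stuck-at-0.
Test 3 (a=1, b=0, c=0, d=1, e=0): fault-free M1=1, M2=1, M3=1, M4=0, M5=1, M6=0, M7=0, M8=1, M9=1, M10=1, M11=1, M12=0 → Y1=1, Y2=0; observed Y1=1, Y2=0. Eliminates M4 stuck-at-1.
Only M7 stuck-at-0 is consistent with every test.

M7 stuck-at-0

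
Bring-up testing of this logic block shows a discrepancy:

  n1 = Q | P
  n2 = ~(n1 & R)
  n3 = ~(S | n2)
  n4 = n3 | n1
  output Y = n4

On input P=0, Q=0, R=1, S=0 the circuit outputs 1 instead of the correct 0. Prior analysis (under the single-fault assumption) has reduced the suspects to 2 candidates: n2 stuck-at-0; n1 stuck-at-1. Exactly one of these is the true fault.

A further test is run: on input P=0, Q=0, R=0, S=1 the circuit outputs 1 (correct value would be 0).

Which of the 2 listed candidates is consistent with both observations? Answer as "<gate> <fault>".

Evaluate each candidate on input P=0, Q=0, R=0, S=1:
  n2 stuck-at-0: n1=0, n2=0 [stuck-at-0], n3=0, n4=0 → 0 — eliminated
  n1 stuck-at-1: n1=1 [stuck-at-1], n2=1, n3=0, n4=1 → 1 — matches
Only n1 stuck-at-1 reproduces the observed 1.

n1 stuck-at-1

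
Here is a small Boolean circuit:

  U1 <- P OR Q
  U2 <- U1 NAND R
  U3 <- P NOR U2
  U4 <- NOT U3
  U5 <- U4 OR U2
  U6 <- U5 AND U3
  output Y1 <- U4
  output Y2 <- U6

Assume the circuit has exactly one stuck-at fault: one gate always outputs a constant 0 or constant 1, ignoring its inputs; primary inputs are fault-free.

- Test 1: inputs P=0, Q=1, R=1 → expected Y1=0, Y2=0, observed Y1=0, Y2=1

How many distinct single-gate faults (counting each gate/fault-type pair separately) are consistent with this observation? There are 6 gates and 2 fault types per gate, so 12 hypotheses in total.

2

Fault-free: U1=1, U2=0, U3=1, U4=0, U5=0, U6=0 → Y1=0, Y2=0. Observed Y1=0, Y2=1.
  U1 stuck-at-0: output Y1=1, Y2=0 ✗
  U1 stuck-at-1: output Y1=0, Y2=0 ✗
  U2 stuck-at-0: output Y1=0, Y2=0 ✗
  U2 stuck-at-1: output Y1=1, Y2=0 ✗
  U3 stuck-at-0: output Y1=1, Y2=0 ✗
  U3 stuck-at-1: output Y1=0, Y2=0 ✗
  U4 stuck-at-0: output Y1=0, Y2=0 ✗
  U4 stuck-at-1: output Y1=1, Y2=1 ✗
  U5 stuck-at-0: output Y1=0, Y2=0 ✗
  U5 stuck-at-1: output Y1=0, Y2=1 ✓
  U6 stuck-at-0: output Y1=0, Y2=0 ✗
  U6 stuck-at-1: output Y1=0, Y2=1 ✓
Consistent faults: {U5 stuck-at-1, U6 stuck-at-1} — 2 in all.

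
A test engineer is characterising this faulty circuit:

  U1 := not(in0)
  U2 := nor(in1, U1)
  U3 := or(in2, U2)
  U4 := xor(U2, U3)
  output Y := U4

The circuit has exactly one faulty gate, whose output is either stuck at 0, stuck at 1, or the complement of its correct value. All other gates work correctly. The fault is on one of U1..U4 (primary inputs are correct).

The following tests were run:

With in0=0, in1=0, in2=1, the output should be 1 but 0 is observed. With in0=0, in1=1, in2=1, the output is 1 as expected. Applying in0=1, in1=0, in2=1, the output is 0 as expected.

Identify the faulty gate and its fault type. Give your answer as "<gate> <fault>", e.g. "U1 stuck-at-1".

U1 stuck-at-0

Fault-free values for test 1 (in0=0, in1=0, in2=1): U1=1, U2=0, U3=1, U4=1, giving Y=1. Observed 0.
Test 1: faults giving observed 0 are {U1 stuck-at-0, U1 inverted output, U2 stuck-at-1, U2 inverted output, U3 stuck-at-0, U3 inverted output, U4 stuck-at-0, U4 inverted output}.
Test 2 (in0=0, in1=1, in2=1): fault-free U1=1, U2=0, U3=1, U4=1 → 1; observed 1. Eliminates U2 stuck-at-1, U2 inverted output, U3 stuck-at-0, U3 inverted output, U4 stuck-at-0, U4 inverted output.
Test 3 (in0=1, in1=0, in2=1): fault-free U1=0, U2=1, U3=1, U4=0 → 0; observed 0. Eliminates U1 inverted output.
Only U1 stuck-at-0 is consistent with every test.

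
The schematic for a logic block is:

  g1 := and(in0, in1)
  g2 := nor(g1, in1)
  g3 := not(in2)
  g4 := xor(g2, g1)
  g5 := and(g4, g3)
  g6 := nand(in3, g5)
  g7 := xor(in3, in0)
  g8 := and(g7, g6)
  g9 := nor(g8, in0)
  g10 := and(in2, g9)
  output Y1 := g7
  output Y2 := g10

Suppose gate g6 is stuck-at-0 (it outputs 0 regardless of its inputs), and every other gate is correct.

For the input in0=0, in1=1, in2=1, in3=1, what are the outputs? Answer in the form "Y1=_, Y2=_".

Y1=1, Y2=1

Propagate with g6 forced: g1=0, g2=0, g3=0, g4=0, g5=0, g6=0 [stuck-at-0], g7=1, g8=0, g9=1, g10=1.
So the outputs are Y1=1, Y2=1. (Without the fault they would be Y1=1, Y2=0.)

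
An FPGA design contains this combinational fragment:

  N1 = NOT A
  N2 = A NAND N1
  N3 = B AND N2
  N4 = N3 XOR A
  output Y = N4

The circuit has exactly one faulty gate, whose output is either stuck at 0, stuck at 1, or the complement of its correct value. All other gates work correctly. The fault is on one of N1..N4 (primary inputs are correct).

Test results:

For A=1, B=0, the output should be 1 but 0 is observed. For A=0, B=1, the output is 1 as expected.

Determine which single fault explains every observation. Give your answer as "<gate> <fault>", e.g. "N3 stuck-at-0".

Fault-free values for test 1 (A=1, B=0): N1=0, N2=1, N3=0, N4=1, giving Y=1. Observed 0.
Test 1: faults giving observed 0 are {N3 stuck-at-1, N3 inverted output, N4 stuck-at-0, N4 inverted output}.
Test 2 (A=0, B=1): fault-free N1=1, N2=1, N3=1, N4=1 → 1; observed 1. Eliminates N3 inverted output, N4 stuck-at-0, N4 inverted output.
Only N3 stuck-at-1 is consistent with every test.

N3 stuck-at-1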